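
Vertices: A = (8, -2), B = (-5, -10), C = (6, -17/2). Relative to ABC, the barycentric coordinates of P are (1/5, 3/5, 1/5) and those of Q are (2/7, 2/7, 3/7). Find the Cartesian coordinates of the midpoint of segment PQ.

Barycentric coordinates of the midpoint are the average: (17/70, 31/70, 11/35).
Converting: (17/70)·A + (31/70)·B + (11/35)·C = (113/70, -531/70).

(113/70, -531/70)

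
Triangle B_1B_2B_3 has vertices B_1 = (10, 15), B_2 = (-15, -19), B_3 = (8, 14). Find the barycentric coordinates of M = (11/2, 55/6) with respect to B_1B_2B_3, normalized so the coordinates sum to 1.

(2/3, 1/6, 1/6)

Signed area of the reference triangle: [B_1B_2B_3] = ½·(10·(-19−14) + (-15)·(14−15) + 8·(15−(-19))) = ½·(-330 + 15 + 272) = -43/2.
[MB_2B_3] = ½·((11/2)·(-19−14) + (-15)·(14−(55/6)) + 8·(55/6−(-19))) = ½·(-363/2 − 145/2 + 676/3) = -43/3, so the B_1-coordinate is (-43/3)/(-43/2) = 2/3.
[B_1MB_3] = ½·(10·(55/6−14) + (11/2)·(14−15) + 8·(15−(55/6))) = ½·(-145/3 − 11/2 + 140/3) = -43/12, so the B_2-coordinate is 1/6.
[B_1B_2M] = ½·(10·(-19−(55/6)) + (-15)·(55/6−15) + (11/2)·(15−(-19))) = ½·(-845/3 + 175/2 + 187) = -43/12, so the B_3-coordinate is 1/6.
Check: 2/3 + 1/6 + 1/6 = 1.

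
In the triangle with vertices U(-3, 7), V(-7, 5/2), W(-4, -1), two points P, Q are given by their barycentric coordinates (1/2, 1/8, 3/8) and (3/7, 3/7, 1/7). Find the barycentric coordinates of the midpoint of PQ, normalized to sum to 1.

Since both coordinate triples sum to 1, the midpoint's barycentrics are the componentwise average.
(1/2+3/7)/2 = 13/28; similarly 31/112 and 29/112.

(13/28, 31/112, 29/112)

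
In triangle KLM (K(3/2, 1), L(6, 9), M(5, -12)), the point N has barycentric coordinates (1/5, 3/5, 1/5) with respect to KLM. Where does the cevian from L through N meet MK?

(13/4, -11/2)

Line LN meets MK where the L-coordinate vanishes; zeroing N's L-weight and renormalizing leaves M, K-weights 1/5 : 1/5 → (1/2, 1/2).
So J = (1/2)·M + (1/2)·K = (13/4, -11/2).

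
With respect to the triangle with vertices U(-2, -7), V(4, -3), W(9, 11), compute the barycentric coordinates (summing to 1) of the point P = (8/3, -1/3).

(1/2, 1/6, 1/3)

Signed area of the reference triangle: [UVW] = ½·((-2)·(-3−11) + 4·(11−(-7)) + 9·(-7−(-3))) = ½·(28 + 72 − 36) = 32.
[PVW] = ½·((8/3)·(-3−11) + 4·(11−(-1/3)) + 9·(-1/3−(-3))) = ½·(-112/3 + 136/3 + 24) = 16, so the U-coordinate is 16/32 = 1/2.
[UPW] = ½·((-2)·(-1/3−11) + (8/3)·(11−(-7)) + 9·(-7−(-1/3))) = ½·(68/3 + 48 − 60) = 16/3, so the V-coordinate is 1/6.
[UVP] = ½·((-2)·(-3−(-1/3)) + 4·(-1/3−(-7)) + (8/3)·(-7−(-3))) = ½·(16/3 + 80/3 − 32/3) = 32/3, so the W-coordinate is 1/3.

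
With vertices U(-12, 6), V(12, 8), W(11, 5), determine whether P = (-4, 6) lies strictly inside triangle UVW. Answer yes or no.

Barycentric coordinates of P: (23/35, 4/35, 8/35).
The three coordinates are positive, positive, positive; a point is interior exactly when all three are positive.

yes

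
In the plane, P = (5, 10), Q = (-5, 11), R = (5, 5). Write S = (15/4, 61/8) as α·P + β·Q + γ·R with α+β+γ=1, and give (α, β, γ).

(3/8, 1/8, 1/2)

Signed area of the reference triangle: [PQR] = ½·(5·(11−5) + (-5)·(5−10) + 5·(10−11)) = ½·(30 + 25 − 5) = 25.
[SQR] = ½·((15/4)·(11−5) + (-5)·(5−(61/8)) + 5·(61/8−11)) = ½·(45/2 + 105/8 − 135/8) = 75/8, so the P-coordinate is (75/8)/25 = 3/8.
[PSR] = ½·(5·(61/8−5) + (15/4)·(5−10) + 5·(10−(61/8))) = ½·(105/8 − 75/4 + 95/8) = 25/8, so the Q-coordinate is 1/8.
[PQS] = ½·(5·(11−(61/8)) + (-5)·(61/8−10) + (15/4)·(10−11)) = ½·(135/8 + 95/8 − 15/4) = 25/2, so the R-coordinate is 1/2.
Check: 3/8 + 1/8 + 1/2 = 1.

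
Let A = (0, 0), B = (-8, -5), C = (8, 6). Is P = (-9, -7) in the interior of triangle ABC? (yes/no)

Barycentric coordinates of P: (21/8, -1/4, -11/8).
The three coordinates are positive, negative, negative; a point is interior exactly when all three are positive.

no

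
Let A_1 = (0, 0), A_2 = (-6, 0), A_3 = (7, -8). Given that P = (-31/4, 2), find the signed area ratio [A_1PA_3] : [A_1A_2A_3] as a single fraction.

[A_1A_2A_3] = ½·(0·(0−(-8)) + (-6)·(-8−0) + 7·(0−0)) = ½·(0 + 48 + 0) = 24.
[A_1PA_3] = ½·(0·(2−(-8)) + (-31/4)·(-8−0) + 7·(0−2)) = ½·(0 + 62 − 14) = 24, so the ratio is 24/24 = 1.

1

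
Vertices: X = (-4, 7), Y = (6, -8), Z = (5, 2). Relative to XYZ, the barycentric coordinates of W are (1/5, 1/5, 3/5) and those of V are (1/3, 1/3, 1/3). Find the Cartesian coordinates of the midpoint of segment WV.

(43/15, 2/3)

Barycentric coordinates of the midpoint are the average: (4/15, 4/15, 7/15).
Converting: (4/15)·X + (4/15)·Y + (7/15)·Z = (43/15, 2/3).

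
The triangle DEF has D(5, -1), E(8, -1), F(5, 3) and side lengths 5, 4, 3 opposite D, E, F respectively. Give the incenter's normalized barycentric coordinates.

The incenter has barycentric coordinates proportional to the opposite side lengths: (5 : 4 : 3).
Normalizing by 5+4+3 = 12 gives (5/12, 1/3, 1/4).

(5/12, 1/3, 1/4)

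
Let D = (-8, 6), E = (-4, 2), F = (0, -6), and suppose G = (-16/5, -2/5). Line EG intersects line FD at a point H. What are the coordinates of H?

Barycentric coordinates of G with respect to DEF: (1/5, 2/5, 2/5).
On side FD the E-coordinate is zero; dropping G's E-weight 2/5 and renormalizing the remaining 2/5 : 1/5 gives weights 2/3, 1/3 on F, D.
H = (2/3)·(0, -6) + (1/3)·(-8, 6) = (-8/3, -2).

(-8/3, -2)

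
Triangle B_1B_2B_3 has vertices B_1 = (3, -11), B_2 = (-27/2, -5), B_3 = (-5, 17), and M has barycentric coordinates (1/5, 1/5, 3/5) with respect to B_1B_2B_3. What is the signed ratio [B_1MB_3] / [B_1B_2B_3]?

The signed ratio [B_1MB_3]/[B_1B_2B_3] equals the barycentric coordinate of M at vertex B_2, which is 1/5.

1/5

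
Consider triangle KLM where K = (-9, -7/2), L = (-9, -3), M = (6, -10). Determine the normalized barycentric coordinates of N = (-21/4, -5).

Signed area of the reference triangle: [KLM] = ½·((-9)·(-3−(-10)) + (-9)·(-10−(-7/2)) + 6·(-7/2−(-3))) = ½·(-63 + 117/2 − 3) = -15/4.
[NLM] = ½·((-21/4)·(-3−(-10)) + (-9)·(-10−(-5)) + 6·(-5−(-3))) = ½·(-147/4 + 45 − 12) = -15/8, so the K-coordinate is (-15/8)/(-15/4) = 1/2.
[KNM] = ½·((-9)·(-5−(-10)) + (-21/4)·(-10−(-7/2)) + 6·(-7/2−(-5))) = ½·(-45 + 273/8 + 9) = -15/16, so the L-coordinate is 1/4.
[KLN] = ½·((-9)·(-3−(-5)) + (-9)·(-5−(-7/2)) + (-21/4)·(-7/2−(-3))) = ½·(-18 + 27/2 + 21/8) = -15/16, so the M-coordinate is 1/4.

(1/2, 1/4, 1/4)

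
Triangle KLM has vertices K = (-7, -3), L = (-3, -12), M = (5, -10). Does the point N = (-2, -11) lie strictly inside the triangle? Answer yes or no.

Barycentric coordinates of N: (3/40, 61/80, 13/80).
The three coordinates are positive, positive, positive; a point is interior exactly when all three are positive.

yes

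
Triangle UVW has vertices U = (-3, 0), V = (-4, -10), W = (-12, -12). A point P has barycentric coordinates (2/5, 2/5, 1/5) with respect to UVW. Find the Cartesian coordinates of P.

(-26/5, -32/5)

P = (2/5)·U + (2/5)·V + (1/5)·W.
x-coordinate: (2/5)·(-3) + (2/5)·(-4) + (1/5)·(-12) = -26/5.
y-coordinate: (2/5)·0 + (2/5)·(-10) + (1/5)·(-12) = -32/5.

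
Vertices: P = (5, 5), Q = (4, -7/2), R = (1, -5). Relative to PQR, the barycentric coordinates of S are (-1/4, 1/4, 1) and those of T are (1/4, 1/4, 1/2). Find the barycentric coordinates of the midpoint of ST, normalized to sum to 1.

Since both coordinate triples sum to 1, the midpoint's barycentrics are the componentwise average.
(-1/4+1/4)/2 = 0; similarly 1/4 and 3/4.

(0, 1/4, 3/4)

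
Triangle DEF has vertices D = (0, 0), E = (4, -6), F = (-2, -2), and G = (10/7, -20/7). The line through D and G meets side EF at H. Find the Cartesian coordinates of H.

Barycentric coordinates of G with respect to DEF: (3/7, 3/7, 1/7).
On side EF the D-coordinate is zero; dropping G's D-weight 3/7 and renormalizing the remaining 3/7 : 1/7 gives weights 3/4, 1/4 on E, F.
H = (3/4)·(4, -6) + (1/4)·(-2, -2) = (5/2, -5).

(5/2, -5)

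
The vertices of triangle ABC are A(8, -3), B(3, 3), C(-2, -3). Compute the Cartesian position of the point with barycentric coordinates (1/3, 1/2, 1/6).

P = (1/3)·A + (1/2)·B + (1/6)·C.
x-coordinate: (1/3)·8 + (1/2)·3 + (1/6)·(-2) = 23/6.
y-coordinate: (1/3)·(-3) + (1/2)·3 + (1/6)·(-3) = 0.

(23/6, 0)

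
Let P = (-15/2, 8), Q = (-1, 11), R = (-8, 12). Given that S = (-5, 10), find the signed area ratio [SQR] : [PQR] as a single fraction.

2/5

[PQR] = ½·((-15/2)·(11−12) + (-1)·(12−8) + (-8)·(8−11)) = ½·(15/2 − 4 + 24) = 55/4.
[SQR] = ½·((-5)·(11−12) + (-1)·(12−10) + (-8)·(10−11)) = ½·(5 − 2 + 8) = 11/2, so the ratio is (11/2)/(55/4) = 2/5.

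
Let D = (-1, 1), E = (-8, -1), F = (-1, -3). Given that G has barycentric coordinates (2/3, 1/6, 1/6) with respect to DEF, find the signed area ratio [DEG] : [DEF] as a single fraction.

1/6

The signed ratio [DEG]/[DEF] equals the barycentric coordinate of G at vertex F, which is 1/6.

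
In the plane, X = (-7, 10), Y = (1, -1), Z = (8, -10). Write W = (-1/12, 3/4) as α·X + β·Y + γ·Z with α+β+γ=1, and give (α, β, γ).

Signed area of the reference triangle: [XYZ] = ½·((-7)·(-1−(-10)) + 1·(-10−10) + 8·(10−(-1))) = ½·(-63 − 20 + 88) = 5/2.
[WYZ] = ½·((-1/12)·(-1−(-10)) + 1·(-10−(3/4)) + 8·(3/4−(-1))) = ½·(-3/4 − 43/4 + 14) = 5/4, so the X-coordinate is (5/4)/(5/2) = 1/2.
[XWZ] = ½·((-7)·(3/4−(-10)) + (-1/12)·(-10−10) + 8·(10−(3/4))) = ½·(-301/4 + 5/3 + 74) = 5/24, so the Y-coordinate is 1/12.
[XYW] = ½·((-7)·(-1−(3/4)) + 1·(3/4−10) + (-1/12)·(10−(-1))) = ½·(49/4 − 37/4 − 11/12) = 25/24, so the Z-coordinate is 5/12.
Check: 1/2 + 1/12 + 5/12 = 1.

(1/2, 1/12, 5/12)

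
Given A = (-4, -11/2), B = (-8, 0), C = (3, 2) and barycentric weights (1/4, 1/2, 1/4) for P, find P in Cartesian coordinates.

P = (1/4)·A + (1/2)·B + (1/4)·C.
x-coordinate: (1/4)·(-4) + (1/2)·(-8) + (1/4)·3 = -17/4.
y-coordinate: (1/4)·(-11/2) + (1/2)·0 + (1/4)·2 = -7/8.

(-17/4, -7/8)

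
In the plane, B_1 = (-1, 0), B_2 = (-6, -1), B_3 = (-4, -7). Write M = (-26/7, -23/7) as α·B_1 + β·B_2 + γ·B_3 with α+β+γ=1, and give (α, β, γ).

Signed area of the reference triangle: [B_1B_2B_3] = ½·((-1)·(-1−(-7)) + (-6)·(-7−0) + (-4)·(0−(-1))) = ½·(-6 + 42 − 4) = 16.
[MB_2B_3] = ½·((-26/7)·(-1−(-7)) + (-6)·(-7−(-23/7)) + (-4)·(-23/7−(-1))) = ½·(-156/7 + 156/7 + 64/7) = 32/7, so the B_1-coordinate is (32/7)/16 = 2/7.
[B_1MB_3] = ½·((-1)·(-23/7−(-7)) + (-26/7)·(-7−0) + (-4)·(0−(-23/7))) = ½·(-26/7 + 26 − 92/7) = 32/7, so the B_2-coordinate is 2/7.
[B_1B_2M] = ½·((-1)·(-1−(-23/7)) + (-6)·(-23/7−0) + (-26/7)·(0−(-1))) = ½·(-16/7 + 138/7 − 26/7) = 48/7, so the B_3-coordinate is 3/7.
Check: 2/7 + 2/7 + 3/7 = 1.

(2/7, 2/7, 3/7)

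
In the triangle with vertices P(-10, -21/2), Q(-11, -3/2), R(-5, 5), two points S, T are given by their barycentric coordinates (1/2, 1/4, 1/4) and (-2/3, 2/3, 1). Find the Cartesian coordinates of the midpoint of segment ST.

Barycentric coordinates of the midpoint are the average: (-1/12, 11/24, 5/8).
Converting: (-1/12)·P + (11/24)·Q + (5/8)·R = (-22/3, 53/16).

(-22/3, 53/16)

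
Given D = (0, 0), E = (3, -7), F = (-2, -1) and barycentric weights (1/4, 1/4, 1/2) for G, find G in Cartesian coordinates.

(-1/4, -9/4)

G = (1/4)·D + (1/4)·E + (1/2)·F.
x-coordinate: (1/4)·0 + (1/4)·3 + (1/2)·(-2) = -1/4.
y-coordinate: (1/4)·0 + (1/4)·(-7) + (1/2)·(-1) = -9/4.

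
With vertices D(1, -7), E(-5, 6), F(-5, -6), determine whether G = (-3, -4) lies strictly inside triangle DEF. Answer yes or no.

Barycentric coordinates of G: (1/3, 7/36, 17/36).
The three coordinates are positive, positive, positive; a point is interior exactly when all three are positive.

yes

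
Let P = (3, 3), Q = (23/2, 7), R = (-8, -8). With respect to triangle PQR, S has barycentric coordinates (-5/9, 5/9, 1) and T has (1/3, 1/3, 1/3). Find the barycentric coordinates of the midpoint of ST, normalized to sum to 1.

Since both coordinate triples sum to 1, the midpoint's barycentrics are the componentwise average.
(-5/9+1/3)/2 = -1/9; similarly 4/9 and 2/3.

(-1/9, 4/9, 2/3)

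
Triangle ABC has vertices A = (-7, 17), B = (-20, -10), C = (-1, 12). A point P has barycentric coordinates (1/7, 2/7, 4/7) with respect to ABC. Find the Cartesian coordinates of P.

P = (1/7)·A + (2/7)·B + (4/7)·C.
x-coordinate: (1/7)·(-7) + (2/7)·(-20) + (4/7)·(-1) = -51/7.
y-coordinate: (1/7)·17 + (2/7)·(-10) + (4/7)·12 = 45/7.

(-51/7, 45/7)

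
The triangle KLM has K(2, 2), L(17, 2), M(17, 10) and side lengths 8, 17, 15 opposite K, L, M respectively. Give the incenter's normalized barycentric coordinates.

(1/5, 17/40, 3/8)

The incenter has barycentric coordinates proportional to the opposite side lengths: (8 : 17 : 15).
Normalizing by 8+17+15 = 40 gives (1/5, 17/40, 3/8).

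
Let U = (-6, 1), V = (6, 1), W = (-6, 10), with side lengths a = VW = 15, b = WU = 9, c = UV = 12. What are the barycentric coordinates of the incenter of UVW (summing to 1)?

The incenter has barycentric coordinates proportional to the opposite side lengths: (15 : 9 : 12).
Normalizing by 15+9+12 = 36 gives (5/12, 1/4, 1/3).

(5/12, 1/4, 1/3)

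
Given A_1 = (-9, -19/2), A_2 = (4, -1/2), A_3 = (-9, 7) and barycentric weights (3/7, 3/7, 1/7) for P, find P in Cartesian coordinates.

P = (3/7)·A_1 + (3/7)·A_2 + (1/7)·A_3.
x-coordinate: (3/7)·(-9) + (3/7)·4 + (1/7)·(-9) = -24/7.
y-coordinate: (3/7)·(-19/2) + (3/7)·(-1/2) + (1/7)·7 = -23/7.

(-24/7, -23/7)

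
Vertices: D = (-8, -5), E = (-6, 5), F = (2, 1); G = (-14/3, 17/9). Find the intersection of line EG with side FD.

(-3, -2)

Barycentric coordinates of G with respect to DEF: (2/9, 5/9, 2/9).
On side FD the E-coordinate is zero; dropping G's E-weight 5/9 and renormalizing the remaining 2/9 : 2/9 gives weights 1/2, 1/2 on F, D.
H = (1/2)·(2, 1) + (1/2)·(-8, -5) = (-3, -2).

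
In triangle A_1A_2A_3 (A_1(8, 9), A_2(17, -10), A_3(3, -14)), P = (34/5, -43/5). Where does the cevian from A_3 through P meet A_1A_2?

Barycentric coordinates of P with respect to A_1A_2A_3: (1/5, 1/5, 3/5).
On side A_1A_2 the A_3-coordinate is zero; dropping P's A_3-weight 3/5 and renormalizing the remaining 1/5 : 1/5 gives weights 1/2, 1/2 on A_1, A_2.
Q = (1/2)·(8, 9) + (1/2)·(17, -10) = (25/2, -1/2).

(25/2, -1/2)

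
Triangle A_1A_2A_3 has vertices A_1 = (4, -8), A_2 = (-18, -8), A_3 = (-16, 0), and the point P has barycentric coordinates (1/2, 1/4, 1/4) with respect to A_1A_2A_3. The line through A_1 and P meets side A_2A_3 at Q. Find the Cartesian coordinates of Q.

Line A_1P meets A_2A_3 where the A_1-coordinate vanishes; zeroing P's A_1-weight and renormalizing leaves A_2, A_3-weights 1/4 : 1/4 → (1/2, 1/2).
So Q = (1/2)·A_2 + (1/2)·A_3 = (-17, -4).

(-17, -4)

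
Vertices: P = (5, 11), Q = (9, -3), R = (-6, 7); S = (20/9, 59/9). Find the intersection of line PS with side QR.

Barycentric coordinates of S with respect to PQR: (4/9, 2/9, 1/3).
On side QR the P-coordinate is zero; dropping S's P-weight 4/9 and renormalizing the remaining 2/9 : 1/3 gives weights 2/5, 3/5 on Q, R.
T = (2/5)·(9, -3) + (3/5)·(-6, 7) = (0, 3).

(0, 3)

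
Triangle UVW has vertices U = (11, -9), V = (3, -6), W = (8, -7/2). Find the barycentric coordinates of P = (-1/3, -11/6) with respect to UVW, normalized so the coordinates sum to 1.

(-5/6, 7/6, 2/3)

Signed area of the reference triangle: [UVW] = ½·(11·(-6−(-7/2)) + 3·(-7/2−(-9)) + 8·(-9−(-6))) = ½·(-55/2 + 33/2 − 24) = -35/2.
[PVW] = ½·((-1/3)·(-6−(-7/2)) + 3·(-7/2−(-11/6)) + 8·(-11/6−(-6))) = ½·(5/6 − 5 + 100/3) = 175/12, so the U-coordinate is (175/12)/(-35/2) = -5/6.
[UPW] = ½·(11·(-11/6−(-7/2)) + (-1/3)·(-7/2−(-9)) + 8·(-9−(-11/6))) = ½·(55/3 − 11/6 − 172/3) = -245/12, so the V-coordinate is 7/6.
[UVP] = ½·(11·(-6−(-11/6)) + 3·(-11/6−(-9)) + (-1/3)·(-9−(-6))) = ½·(-275/6 + 43/2 + 1) = -35/3, so the W-coordinate is 2/3.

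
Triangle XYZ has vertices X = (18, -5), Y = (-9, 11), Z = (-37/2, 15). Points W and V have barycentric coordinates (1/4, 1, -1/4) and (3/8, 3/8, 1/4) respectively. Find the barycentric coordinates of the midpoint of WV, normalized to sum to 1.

(5/16, 11/16, 0)

Since both coordinate triples sum to 1, the midpoint's barycentrics are the componentwise average.
(1/4+3/8)/2 = 5/16; similarly 11/16 and 0.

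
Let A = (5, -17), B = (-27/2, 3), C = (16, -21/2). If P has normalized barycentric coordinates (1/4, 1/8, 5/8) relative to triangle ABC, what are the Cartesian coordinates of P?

(153/16, -167/16)

P = (1/4)·A + (1/8)·B + (5/8)·C.
x-coordinate: (1/4)·5 + (1/8)·(-27/2) + (5/8)·16 = 153/16.
y-coordinate: (1/4)·(-17) + (1/8)·3 + (5/8)·(-21/2) = -167/16.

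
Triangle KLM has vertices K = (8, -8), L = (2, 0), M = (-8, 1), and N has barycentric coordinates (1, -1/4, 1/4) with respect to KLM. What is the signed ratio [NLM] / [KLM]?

1

The signed ratio [NLM]/[KLM] equals the barycentric coordinate of N at vertex K, which is 1.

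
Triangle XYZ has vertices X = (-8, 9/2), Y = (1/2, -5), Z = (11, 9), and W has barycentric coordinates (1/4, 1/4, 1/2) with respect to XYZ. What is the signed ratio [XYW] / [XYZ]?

1/2

The signed ratio [XYW]/[XYZ] equals the barycentric coordinate of W at vertex Z, which is 1/2.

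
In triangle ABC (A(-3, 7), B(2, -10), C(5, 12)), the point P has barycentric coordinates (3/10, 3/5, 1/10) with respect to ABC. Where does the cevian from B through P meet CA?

Line BP meets CA where the B-coordinate vanishes; zeroing P's B-weight and renormalizing leaves C, A-weights 1/10 : 3/10 → (1/4, 3/4).
So Q = (1/4)·C + (3/4)·A = (-1, 33/4).

(-1, 33/4)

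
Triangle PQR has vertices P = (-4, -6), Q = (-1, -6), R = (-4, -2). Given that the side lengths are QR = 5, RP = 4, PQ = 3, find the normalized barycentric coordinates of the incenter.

(5/12, 1/3, 1/4)

The incenter has barycentric coordinates proportional to the opposite side lengths: (5 : 4 : 3).
Normalizing by 5+4+3 = 12 gives (5/12, 1/3, 1/4).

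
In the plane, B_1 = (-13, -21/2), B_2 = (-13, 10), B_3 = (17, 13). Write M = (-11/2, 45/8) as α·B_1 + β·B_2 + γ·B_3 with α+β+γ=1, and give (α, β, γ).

Signed area of the reference triangle: [B_1B_2B_3] = ½·((-13)·(10−13) + (-13)·(13−(-21/2)) + 17·(-21/2−10)) = ½·(39 − 611/2 − 697/2) = -615/2.
[MB_2B_3] = ½·((-11/2)·(10−13) + (-13)·(13−(45/8)) + 17·(45/8−10)) = ½·(33/2 − 767/8 − 595/8) = -615/8, so the B_1-coordinate is (-615/8)/(-615/2) = 1/4.
[B_1MB_3] = ½·((-13)·(45/8−13) + (-11/2)·(13−(-21/2)) + 17·(-21/2−(45/8))) = ½·(767/8 − 517/4 − 2193/8) = -615/4, so the B_2-coordinate is 1/2.
[B_1B_2M] = ½·((-13)·(10−(45/8)) + (-13)·(45/8−(-21/2)) + (-11/2)·(-21/2−10)) = ½·(-455/8 − 1677/8 + 451/4) = -615/8, so the B_3-coordinate is 1/4.
Check: 1/4 + 1/2 + 1/4 = 1.

(1/4, 1/2, 1/4)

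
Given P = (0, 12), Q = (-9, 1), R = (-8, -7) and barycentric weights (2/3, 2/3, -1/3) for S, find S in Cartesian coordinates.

S = (2/3)·P + (2/3)·Q + (-1/3)·R.
x-coordinate: (2/3)·0 + (2/3)·(-9) + (-1/3)·(-8) = -10/3.
y-coordinate: (2/3)·12 + (2/3)·1 + (-1/3)·(-7) = 11.

(-10/3, 11)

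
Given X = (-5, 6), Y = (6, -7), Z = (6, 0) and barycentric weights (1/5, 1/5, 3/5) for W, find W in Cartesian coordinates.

W = (1/5)·X + (1/5)·Y + (3/5)·Z.
x-coordinate: (1/5)·(-5) + (1/5)·6 + (3/5)·6 = 19/5.
y-coordinate: (1/5)·6 + (1/5)·(-7) + (3/5)·0 = -1/5.

(19/5, -1/5)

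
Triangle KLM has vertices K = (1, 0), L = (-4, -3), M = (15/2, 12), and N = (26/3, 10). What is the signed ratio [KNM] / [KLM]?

[KLM] = ½·(1·(-3−12) + (-4)·(12−0) + (15/2)·(0−(-3))) = ½·(-15 − 48 + 45/2) = -81/4.
[KNM] = ½·(1·(10−12) + (26/3)·(12−0) + (15/2)·(0−10)) = ½·(-2 + 104 − 75) = 27/2, so the ratio is (27/2)/(-81/4) = -2/3.

-2/3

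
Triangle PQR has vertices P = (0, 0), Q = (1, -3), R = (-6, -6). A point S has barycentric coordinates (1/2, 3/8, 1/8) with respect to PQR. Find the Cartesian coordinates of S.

(-3/8, -15/8)

S = (1/2)·P + (3/8)·Q + (1/8)·R.
x-coordinate: (1/2)·0 + (3/8)·1 + (1/8)·(-6) = -3/8.
y-coordinate: (1/2)·0 + (3/8)·(-3) + (1/8)·(-6) = -15/8.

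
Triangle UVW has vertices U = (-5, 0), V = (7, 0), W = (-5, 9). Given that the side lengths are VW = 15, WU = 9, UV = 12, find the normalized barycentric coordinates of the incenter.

The incenter has barycentric coordinates proportional to the opposite side lengths: (15 : 9 : 12).
Normalizing by 15+9+12 = 36 gives (5/12, 1/4, 1/3).

(5/12, 1/4, 1/3)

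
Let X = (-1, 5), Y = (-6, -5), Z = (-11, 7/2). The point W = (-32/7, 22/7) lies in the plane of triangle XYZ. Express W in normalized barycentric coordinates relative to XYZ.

Signed area of the reference triangle: [XYZ] = ½·((-1)·(-5−(7/2)) + (-6)·(7/2−5) + (-11)·(5−(-5))) = ½·(17/2 + 9 − 110) = -185/4.
[WYZ] = ½·((-32/7)·(-5−(7/2)) + (-6)·(7/2−(22/7)) + (-11)·(22/7−(-5))) = ½·(272/7 − 15/7 − 627/7) = -185/7, so the X-coordinate is (-185/7)/(-185/4) = 4/7.
[XWZ] = ½·((-1)·(22/7−(7/2)) + (-32/7)·(7/2−5) + (-11)·(5−(22/7))) = ½·(5/14 + 48/7 − 143/7) = -185/28, so the Y-coordinate is 1/7.
[XYW] = ½·((-1)·(-5−(22/7)) + (-6)·(22/7−5) + (-32/7)·(5−(-5))) = ½·(57/7 + 78/7 − 320/7) = -185/14, so the Z-coordinate is 2/7.

(4/7, 1/7, 2/7)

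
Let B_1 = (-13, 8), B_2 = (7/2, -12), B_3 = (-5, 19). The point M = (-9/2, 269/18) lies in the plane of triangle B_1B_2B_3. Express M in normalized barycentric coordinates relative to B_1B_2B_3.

(1/18, 1/9, 5/6)

Signed area of the reference triangle: [B_1B_2B_3] = ½·((-13)·(-12−19) + (7/2)·(19−8) + (-5)·(8−(-12))) = ½·(403 + 77/2 − 100) = 683/4.
[MB_2B_3] = ½·((-9/2)·(-12−19) + (7/2)·(19−(269/18)) + (-5)·(269/18−(-12))) = ½·(279/2 + 511/36 − 2425/18) = 683/72, so the B_1-coordinate is (683/72)/(683/4) = 1/18.
[B_1MB_3] = ½·((-13)·(269/18−19) + (-9/2)·(19−8) + (-5)·(8−(269/18))) = ½·(949/18 − 99/2 + 625/18) = 683/36, so the B_2-coordinate is 1/9.
[B_1B_2M] = ½·((-13)·(-12−(269/18)) + (7/2)·(269/18−8) + (-9/2)·(8−(-12))) = ½·(6305/18 + 875/36 − 90) = 3415/24, so the B_3-coordinate is 5/6.
Check: 1/18 + 1/9 + 5/6 = 1.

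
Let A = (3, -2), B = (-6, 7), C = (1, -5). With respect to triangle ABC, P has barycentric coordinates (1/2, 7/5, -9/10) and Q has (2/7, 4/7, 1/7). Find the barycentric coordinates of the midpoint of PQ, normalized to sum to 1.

Since both coordinate triples sum to 1, the midpoint's barycentrics are the componentwise average.
(1/2+2/7)/2 = 11/28; similarly 69/70 and -53/140.

(11/28, 69/70, -53/140)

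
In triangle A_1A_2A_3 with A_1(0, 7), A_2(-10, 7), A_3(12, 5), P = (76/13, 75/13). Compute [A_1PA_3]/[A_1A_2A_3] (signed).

2/13

[A_1A_2A_3] = ½·(0·(7−5) + (-10)·(5−7) + 12·(7−7)) = ½·(0 + 20 + 0) = 10.
[A_1PA_3] = ½·(0·(75/13−5) + (76/13)·(5−7) + 12·(7−(75/13))) = ½·(0 − 152/13 + 192/13) = 20/13, so the ratio is (20/13)/10 = 2/13.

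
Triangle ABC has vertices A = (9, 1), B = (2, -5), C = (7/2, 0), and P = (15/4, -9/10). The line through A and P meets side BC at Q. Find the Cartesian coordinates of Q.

Barycentric coordinates of P with respect to ABC: (1/10, 1/5, 7/10).
On side BC the A-coordinate is zero; dropping P's A-weight 1/10 and renormalizing the remaining 1/5 : 7/10 gives weights 2/9, 7/9 on B, C.
Q = (2/9)·(2, -5) + (7/9)·(7/2, 0) = (19/6, -10/9).

(19/6, -10/9)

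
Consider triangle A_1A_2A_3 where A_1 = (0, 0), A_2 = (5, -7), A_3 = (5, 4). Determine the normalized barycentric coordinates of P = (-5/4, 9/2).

Signed area of the reference triangle: [A_1A_2A_3] = ½·(0·(-7−4) + 5·(4−0) + 5·(0−(-7))) = ½·(0 + 20 + 35) = 55/2.
[PA_2A_3] = ½·((-5/4)·(-7−4) + 5·(4−(9/2)) + 5·(9/2−(-7))) = ½·(55/4 − 5/2 + 115/2) = 275/8, so the A_1-coordinate is (275/8)/(55/2) = 5/4.
[A_1PA_3] = ½·(0·(9/2−4) + (-5/4)·(4−0) + 5·(0−(9/2))) = ½·(0 − 5 − 45/2) = -55/4, so the A_2-coordinate is -1/2.
[A_1A_2P] = ½·(0·(-7−(9/2)) + 5·(9/2−0) + (-5/4)·(0−(-7))) = ½·(0 + 45/2 − 35/4) = 55/8, so the A_3-coordinate is 1/4.
Check: 5/4 − 1/2 + 1/4 = 1.

(5/4, -1/2, 1/4)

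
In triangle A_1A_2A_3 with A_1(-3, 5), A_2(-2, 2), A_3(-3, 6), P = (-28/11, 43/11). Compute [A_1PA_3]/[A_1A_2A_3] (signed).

5/11

[A_1A_2A_3] = ½·((-3)·(2−6) + (-2)·(6−5) + (-3)·(5−2)) = ½·(12 − 2 − 9) = 1/2.
[A_1PA_3] = ½·((-3)·(43/11−6) + (-28/11)·(6−5) + (-3)·(5−(43/11))) = ½·(69/11 − 28/11 − 36/11) = 5/22, so the ratio is (5/22)/(1/2) = 5/11.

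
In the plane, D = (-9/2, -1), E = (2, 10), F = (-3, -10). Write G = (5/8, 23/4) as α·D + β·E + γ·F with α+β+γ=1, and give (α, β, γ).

Signed area of the reference triangle: [DEF] = ½·((-9/2)·(10−(-10)) + 2·(-10−(-1)) + (-3)·(-1−10)) = ½·(-90 − 18 + 33) = -75/2.
[GEF] = ½·((5/8)·(10−(-10)) + 2·(-10−(23/4)) + (-3)·(23/4−10)) = ½·(25/2 − 63/2 + 51/4) = -25/8, so the D-coordinate is (-25/8)/(-75/2) = 1/12.
[DGF] = ½·((-9/2)·(23/4−(-10)) + (5/8)·(-10−(-1)) + (-3)·(-1−(23/4))) = ½·(-567/8 − 45/8 + 81/4) = -225/8, so the E-coordinate is 3/4.
[DEG] = ½·((-9/2)·(10−(23/4)) + 2·(23/4−(-1)) + (5/8)·(-1−10)) = ½·(-153/8 + 27/2 − 55/8) = -25/4, so the F-coordinate is 1/6.
Check: 1/12 + 3/4 + 1/6 = 1.

(1/12, 3/4, 1/6)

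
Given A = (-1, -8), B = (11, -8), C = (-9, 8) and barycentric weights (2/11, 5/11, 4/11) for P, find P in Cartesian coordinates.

(17/11, -24/11)

P = (2/11)·A + (5/11)·B + (4/11)·C.
x-coordinate: (2/11)·(-1) + (5/11)·11 + (4/11)·(-9) = 17/11.
y-coordinate: (2/11)·(-8) + (5/11)·(-8) + (4/11)·8 = -24/11.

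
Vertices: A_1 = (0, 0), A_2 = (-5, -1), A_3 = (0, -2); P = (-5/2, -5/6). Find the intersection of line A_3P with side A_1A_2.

(-3, -3/5)

Barycentric coordinates of P with respect to A_1A_2A_3: (1/3, 1/2, 1/6).
On side A_1A_2 the A_3-coordinate is zero; dropping P's A_3-weight 1/6 and renormalizing the remaining 1/3 : 1/2 gives weights 2/5, 3/5 on A_1, A_2.
Q = (2/5)·(0, 0) + (3/5)·(-5, -1) = (-3, -3/5).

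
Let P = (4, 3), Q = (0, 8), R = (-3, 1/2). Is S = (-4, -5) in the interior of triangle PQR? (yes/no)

no

Barycentric coordinates of S: (1/5, -4/5, 8/5).
The three coordinates are positive, negative, positive; a point is interior exactly when all three are positive.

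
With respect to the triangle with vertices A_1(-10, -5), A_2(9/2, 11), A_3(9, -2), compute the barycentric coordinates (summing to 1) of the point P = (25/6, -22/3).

(1/3, -1/3, 1)

Signed area of the reference triangle: [A_1A_2A_3] = ½·((-10)·(11−(-2)) + (9/2)·(-2−(-5)) + 9·(-5−11)) = ½·(-130 + 27/2 − 144) = -521/4.
[PA_2A_3] = ½·((25/6)·(11−(-2)) + (9/2)·(-2−(-22/3)) + 9·(-22/3−11)) = ½·(325/6 + 24 − 165) = -521/12, so the A_1-coordinate is (-521/12)/(-521/4) = 1/3.
[A_1PA_3] = ½·((-10)·(-22/3−(-2)) + (25/6)·(-2−(-5)) + 9·(-5−(-22/3))) = ½·(160/3 + 25/2 + 21) = 521/12, so the A_2-coordinate is -1/3.
[A_1A_2P] = ½·((-10)·(11−(-22/3)) + (9/2)·(-22/3−(-5)) + (25/6)·(-5−11)) = ½·(-550/3 − 21/2 − 200/3) = -521/4, so the A_3-coordinate is 1.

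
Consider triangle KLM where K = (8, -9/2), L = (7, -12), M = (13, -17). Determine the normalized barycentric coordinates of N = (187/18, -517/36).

Signed area of the reference triangle: [KLM] = ½·(8·(-12−(-17)) + 7·(-17−(-9/2)) + 13·(-9/2−(-12))) = ½·(40 − 175/2 + 195/2) = 25.
[NLM] = ½·((187/18)·(-12−(-17)) + 7·(-17−(-517/36)) + 13·(-517/36−(-12))) = ½·(935/18 − 665/36 − 1105/36) = 25/18, so the K-coordinate is (25/18)/25 = 1/18.
[KNM] = ½·(8·(-517/36−(-17)) + (187/18)·(-17−(-9/2)) + 13·(-9/2−(-517/36))) = ½·(190/9 − 4675/36 + 4615/36) = 175/18, so the L-coordinate is 7/18.
[KLN] = ½·(8·(-12−(-517/36)) + 7·(-517/36−(-9/2)) + (187/18)·(-9/2−(-12))) = ½·(170/9 − 2485/36 + 935/12) = 125/9, so the M-coordinate is 5/9.
Check: 1/18 + 7/18 + 5/9 = 1.

(1/18, 7/18, 5/9)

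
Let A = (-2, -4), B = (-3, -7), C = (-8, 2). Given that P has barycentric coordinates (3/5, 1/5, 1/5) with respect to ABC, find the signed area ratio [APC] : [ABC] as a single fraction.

1/5

The signed ratio [APC]/[ABC] equals the barycentric coordinate of P at vertex B, which is 1/5.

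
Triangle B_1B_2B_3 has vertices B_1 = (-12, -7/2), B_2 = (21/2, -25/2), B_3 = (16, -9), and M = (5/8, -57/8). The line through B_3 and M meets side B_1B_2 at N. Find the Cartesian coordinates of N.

Barycentric coordinates of M with respect to B_1B_2B_3: (1/2, 1/4, 1/4).
On side B_1B_2 the B_3-coordinate is zero; dropping M's B_3-weight 1/4 and renormalizing the remaining 1/2 : 1/4 gives weights 2/3, 1/3 on B_1, B_2.
N = (2/3)·(-12, -7/2) + (1/3)·(21/2, -25/2) = (-9/2, -13/2).

(-9/2, -13/2)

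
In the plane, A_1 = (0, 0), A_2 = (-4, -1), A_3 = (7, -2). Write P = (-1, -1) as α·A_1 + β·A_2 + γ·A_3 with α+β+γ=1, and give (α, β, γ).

(1/5, 3/5, 1/5)

Signed area of the reference triangle: [A_1A_2A_3] = ½·(0·(-1−(-2)) + (-4)·(-2−0) + 7·(0−(-1))) = ½·(0 + 8 + 7) = 15/2.
[PA_2A_3] = ½·((-1)·(-1−(-2)) + (-4)·(-2−(-1)) + 7·(-1−(-1))) = ½·(-1 + 4 + 0) = 3/2, so the A_1-coordinate is (3/2)/(15/2) = 1/5.
[A_1PA_3] = ½·(0·(-1−(-2)) + (-1)·(-2−0) + 7·(0−(-1))) = ½·(0 + 2 + 7) = 9/2, so the A_2-coordinate is 3/5.
[A_1A_2P] = ½·(0·(-1−(-1)) + (-4)·(-1−0) + (-1)·(0−(-1))) = ½·(0 + 4 − 1) = 3/2, so the A_3-coordinate is 1/5.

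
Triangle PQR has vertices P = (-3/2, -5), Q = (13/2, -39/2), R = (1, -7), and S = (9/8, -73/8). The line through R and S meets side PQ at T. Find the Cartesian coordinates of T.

(7/6, -59/6)

Barycentric coordinates of S with respect to PQR: (1/2, 1/4, 1/4).
On side PQ the R-coordinate is zero; dropping S's R-weight 1/4 and renormalizing the remaining 1/2 : 1/4 gives weights 2/3, 1/3 on P, Q.
T = (2/3)·(-3/2, -5) + (1/3)·(13/2, -39/2) = (7/6, -59/6).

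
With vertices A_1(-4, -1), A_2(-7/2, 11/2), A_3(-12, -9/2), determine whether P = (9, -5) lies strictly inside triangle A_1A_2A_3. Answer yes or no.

Barycentric coordinates of P: (857/201, -310/201, -346/201).
The three coordinates are positive, negative, negative; a point is interior exactly when all three are positive.

no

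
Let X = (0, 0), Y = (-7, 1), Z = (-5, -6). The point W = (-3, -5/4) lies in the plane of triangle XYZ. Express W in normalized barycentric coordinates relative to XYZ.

Signed area of the reference triangle: [XYZ] = ½·(0·(1−(-6)) + (-7)·(-6−0) + (-5)·(0−1)) = ½·(0 + 42 + 5) = 47/2.
[WYZ] = ½·((-3)·(1−(-6)) + (-7)·(-6−(-5/4)) + (-5)·(-5/4−1)) = ½·(-21 + 133/4 + 45/4) = 47/4, so the X-coordinate is (47/4)/(47/2) = 1/2.
[XWZ] = ½·(0·(-5/4−(-6)) + (-3)·(-6−0) + (-5)·(0−(-5/4))) = ½·(0 + 18 − 25/4) = 47/8, so the Y-coordinate is 1/4.
[XYW] = ½·(0·(1−(-5/4)) + (-7)·(-5/4−0) + (-3)·(0−1)) = ½·(0 + 35/4 + 3) = 47/8, so the Z-coordinate is 1/4.
Check: 1/2 + 1/4 + 1/4 = 1.

(1/2, 1/4, 1/4)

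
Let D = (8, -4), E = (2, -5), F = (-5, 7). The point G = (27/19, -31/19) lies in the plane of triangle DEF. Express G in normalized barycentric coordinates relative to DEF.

(4/19, 10/19, 5/19)

Signed area of the reference triangle: [DEF] = ½·(8·(-5−7) + 2·(7−(-4)) + (-5)·(-4−(-5))) = ½·(-96 + 22 − 5) = -79/2.
[GEF] = ½·((27/19)·(-5−7) + 2·(7−(-31/19)) + (-5)·(-31/19−(-5))) = ½·(-324/19 + 328/19 − 320/19) = -158/19, so the D-coordinate is (-158/19)/(-79/2) = 4/19.
[DGF] = ½·(8·(-31/19−7) + (27/19)·(7−(-4)) + (-5)·(-4−(-31/19))) = ½·(-1312/19 + 297/19 + 225/19) = -395/19, so the E-coordinate is 10/19.
[DEG] = ½·(8·(-5−(-31/19)) + 2·(-31/19−(-4)) + (27/19)·(-4−(-5))) = ½·(-512/19 + 90/19 + 27/19) = -395/38, so the F-coordinate is 5/19.
Check: 4/19 + 10/19 + 5/19 = 1.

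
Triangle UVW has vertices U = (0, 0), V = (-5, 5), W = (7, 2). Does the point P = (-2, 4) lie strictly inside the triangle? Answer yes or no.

yes

Barycentric coordinates of P: (1/15, 32/45, 2/9).
The three coordinates are positive, positive, positive; a point is interior exactly when all three are positive.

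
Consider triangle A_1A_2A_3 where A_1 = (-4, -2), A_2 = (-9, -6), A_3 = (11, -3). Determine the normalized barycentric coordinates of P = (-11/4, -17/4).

(1/4, 1/2, 1/4)

Signed area of the reference triangle: [A_1A_2A_3] = ½·((-4)·(-6−(-3)) + (-9)·(-3−(-2)) + 11·(-2−(-6))) = ½·(12 + 9 + 44) = 65/2.
[PA_2A_3] = ½·((-11/4)·(-6−(-3)) + (-9)·(-3−(-17/4)) + 11·(-17/4−(-6))) = ½·(33/4 − 45/4 + 77/4) = 65/8, so the A_1-coordinate is (65/8)/(65/2) = 1/4.
[A_1PA_3] = ½·((-4)·(-17/4−(-3)) + (-11/4)·(-3−(-2)) + 11·(-2−(-17/4))) = ½·(5 + 11/4 + 99/4) = 65/4, so the A_2-coordinate is 1/2.
[A_1A_2P] = ½·((-4)·(-6−(-17/4)) + (-9)·(-17/4−(-2)) + (-11/4)·(-2−(-6))) = ½·(7 + 81/4 − 11) = 65/8, so the A_3-coordinate is 1/4.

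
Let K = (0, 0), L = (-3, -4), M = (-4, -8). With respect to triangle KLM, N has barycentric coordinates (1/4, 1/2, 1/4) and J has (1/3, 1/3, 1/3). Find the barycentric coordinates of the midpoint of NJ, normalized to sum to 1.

Since both coordinate triples sum to 1, the midpoint's barycentrics are the componentwise average.
(1/4+1/3)/2 = 7/24; similarly 5/12 and 7/24.

(7/24, 5/12, 7/24)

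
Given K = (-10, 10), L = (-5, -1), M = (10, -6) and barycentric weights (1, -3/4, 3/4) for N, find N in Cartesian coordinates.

(5/4, 25/4)

N = 1·K + (-3/4)·L + (3/4)·M.
x-coordinate: 1·(-10) + (-3/4)·(-5) + (3/4)·10 = 5/4.
y-coordinate: 1·10 + (-3/4)·(-1) + (3/4)·(-6) = 25/4.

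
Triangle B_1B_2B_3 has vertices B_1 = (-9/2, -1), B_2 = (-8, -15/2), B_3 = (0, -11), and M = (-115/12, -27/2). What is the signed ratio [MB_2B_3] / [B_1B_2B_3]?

[B_1B_2B_3] = ½·((-9/2)·(-15/2−(-11)) + (-8)·(-11−(-1)) + 0·(-1−(-15/2))) = ½·(-63/4 + 80 + 0) = 257/8.
[MB_2B_3] = ½·((-115/12)·(-15/2−(-11)) + (-8)·(-11−(-27/2)) + 0·(-27/2−(-15/2))) = ½·(-805/24 − 20 + 0) = -1285/48, so the ratio is (-1285/48)/(257/8) = -5/6.

-5/6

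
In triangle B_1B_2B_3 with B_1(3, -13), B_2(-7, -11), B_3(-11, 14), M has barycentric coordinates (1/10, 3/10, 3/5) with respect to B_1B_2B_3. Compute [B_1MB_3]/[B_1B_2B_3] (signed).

3/10

The signed ratio [B_1MB_3]/[B_1B_2B_3] equals the barycentric coordinate of M at vertex B_2, which is 3/10.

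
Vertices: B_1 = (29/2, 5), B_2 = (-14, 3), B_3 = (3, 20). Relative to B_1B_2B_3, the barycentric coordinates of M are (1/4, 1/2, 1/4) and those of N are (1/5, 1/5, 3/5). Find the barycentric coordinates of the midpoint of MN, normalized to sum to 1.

(9/40, 7/20, 17/40)

Since both coordinate triples sum to 1, the midpoint's barycentrics are the componentwise average.
(1/4+1/5)/2 = 9/40; similarly 7/20 and 17/40.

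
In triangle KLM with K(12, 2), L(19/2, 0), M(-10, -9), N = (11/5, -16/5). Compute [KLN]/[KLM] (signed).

2/5

[KLM] = ½·(12·(0−(-9)) + (19/2)·(-9−2) + (-10)·(2−0)) = ½·(108 − 209/2 − 20) = -33/4.
[KLN] = ½·(12·(0−(-16/5)) + (19/2)·(-16/5−2) + (11/5)·(2−0)) = ½·(192/5 − 247/5 + 22/5) = -33/10, so the ratio is (-33/10)/(-33/4) = 2/5.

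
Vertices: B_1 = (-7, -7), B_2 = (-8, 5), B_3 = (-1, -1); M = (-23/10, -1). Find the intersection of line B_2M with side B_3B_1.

(-5/3, -5/3)

Barycentric coordinates of M with respect to B_1B_2B_3: (1/10, 1/10, 4/5).
On side B_3B_1 the B_2-coordinate is zero; dropping M's B_2-weight 1/10 and renormalizing the remaining 4/5 : 1/10 gives weights 8/9, 1/9 on B_3, B_1.
N = (8/9)·(-1, -1) + (1/9)·(-7, -7) = (-5/3, -5/3).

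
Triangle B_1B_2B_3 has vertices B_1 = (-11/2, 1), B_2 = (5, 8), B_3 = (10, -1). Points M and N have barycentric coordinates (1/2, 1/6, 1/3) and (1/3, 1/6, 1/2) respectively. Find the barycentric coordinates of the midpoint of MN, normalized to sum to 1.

(5/12, 1/6, 5/12)

Since both coordinate triples sum to 1, the midpoint's barycentrics are the componentwise average.
(1/2+1/3)/2 = 5/12; similarly 1/6 and 5/12.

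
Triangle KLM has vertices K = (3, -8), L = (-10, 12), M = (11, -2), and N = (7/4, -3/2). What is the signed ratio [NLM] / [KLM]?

[KLM] = ½·(3·(12−(-2)) + (-10)·(-2−(-8)) + 11·(-8−12)) = ½·(42 − 60 − 220) = -119.
[NLM] = ½·((7/4)·(12−(-2)) + (-10)·(-2−(-3/2)) + 11·(-3/2−12)) = ½·(49/2 + 5 − 297/2) = -119/2, so the ratio is (-119/2)/(-119) = 1/2.

1/2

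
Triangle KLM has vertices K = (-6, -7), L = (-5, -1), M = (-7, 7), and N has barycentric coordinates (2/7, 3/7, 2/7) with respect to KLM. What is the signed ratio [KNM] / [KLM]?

3/7

The signed ratio [KNM]/[KLM] equals the barycentric coordinate of N at vertex L, which is 3/7.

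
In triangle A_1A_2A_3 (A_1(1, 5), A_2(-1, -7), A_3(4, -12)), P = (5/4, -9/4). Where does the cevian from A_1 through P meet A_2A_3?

(3/2, -19/2)

Barycentric coordinates of P with respect to A_1A_2A_3: (1/2, 1/4, 1/4).
On side A_2A_3 the A_1-coordinate is zero; dropping P's A_1-weight 1/2 and renormalizing the remaining 1/4 : 1/4 gives weights 1/2, 1/2 on A_2, A_3.
Q = (1/2)·(-1, -7) + (1/2)·(4, -12) = (3/2, -19/2).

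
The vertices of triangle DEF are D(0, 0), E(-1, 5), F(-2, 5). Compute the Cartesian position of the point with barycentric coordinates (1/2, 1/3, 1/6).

(-2/3, 5/2)

G = (1/2)·D + (1/3)·E + (1/6)·F.
x-coordinate: (1/2)·0 + (1/3)·(-1) + (1/6)·(-2) = -2/3.
y-coordinate: (1/2)·0 + (1/3)·5 + (1/6)·5 = 5/2.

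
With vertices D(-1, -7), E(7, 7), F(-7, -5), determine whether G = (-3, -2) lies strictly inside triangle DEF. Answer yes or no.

Barycentric coordinates of G: (3/50, 13/50, 17/25).
The three coordinates are positive, positive, positive; a point is interior exactly when all three are positive.

yes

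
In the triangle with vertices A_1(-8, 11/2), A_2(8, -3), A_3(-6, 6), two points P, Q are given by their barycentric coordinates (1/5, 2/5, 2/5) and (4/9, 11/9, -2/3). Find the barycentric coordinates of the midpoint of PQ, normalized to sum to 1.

Since both coordinate triples sum to 1, the midpoint's barycentrics are the componentwise average.
(1/5+4/9)/2 = 29/90; similarly 73/90 and -2/15.

(29/90, 73/90, -2/15)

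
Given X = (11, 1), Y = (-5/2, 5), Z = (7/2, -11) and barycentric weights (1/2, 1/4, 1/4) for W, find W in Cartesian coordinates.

(23/4, -1)

W = (1/2)·X + (1/4)·Y + (1/4)·Z.
x-coordinate: (1/2)·11 + (1/4)·(-5/2) + (1/4)·(7/2) = 23/4.
y-coordinate: (1/2)·1 + (1/4)·5 + (1/4)·(-11) = -1.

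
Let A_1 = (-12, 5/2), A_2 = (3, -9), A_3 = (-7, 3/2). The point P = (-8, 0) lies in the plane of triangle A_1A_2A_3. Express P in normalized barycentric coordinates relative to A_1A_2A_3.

Signed area of the reference triangle: [A_1A_2A_3] = ½·((-12)·(-9−(3/2)) + 3·(3/2−(5/2)) + (-7)·(5/2−(-9))) = ½·(126 − 3 − 161/2) = 85/4.
[PA_2A_3] = ½·((-8)·(-9−(3/2)) + 3·(3/2−0) + (-7)·(0−(-9))) = ½·(84 + 9/2 − 63) = 51/4, so the A_1-coordinate is (51/4)/(85/4) = 3/5.
[A_1PA_3] = ½·((-12)·(0−(3/2)) + (-8)·(3/2−(5/2)) + (-7)·(5/2−0)) = ½·(18 + 8 − 35/2) = 17/4, so the A_2-coordinate is 1/5.
[A_1A_2P] = ½·((-12)·(-9−0) + 3·(0−(5/2)) + (-8)·(5/2−(-9))) = ½·(108 − 15/2 − 92) = 17/4, so the A_3-coordinate is 1/5.

(3/5, 1/5, 1/5)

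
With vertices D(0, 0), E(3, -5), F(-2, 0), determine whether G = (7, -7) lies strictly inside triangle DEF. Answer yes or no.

Barycentric coordinates of G: (1, 7/5, -7/5).
The three coordinates are positive, positive, negative; a point is interior exactly when all three are positive.

no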